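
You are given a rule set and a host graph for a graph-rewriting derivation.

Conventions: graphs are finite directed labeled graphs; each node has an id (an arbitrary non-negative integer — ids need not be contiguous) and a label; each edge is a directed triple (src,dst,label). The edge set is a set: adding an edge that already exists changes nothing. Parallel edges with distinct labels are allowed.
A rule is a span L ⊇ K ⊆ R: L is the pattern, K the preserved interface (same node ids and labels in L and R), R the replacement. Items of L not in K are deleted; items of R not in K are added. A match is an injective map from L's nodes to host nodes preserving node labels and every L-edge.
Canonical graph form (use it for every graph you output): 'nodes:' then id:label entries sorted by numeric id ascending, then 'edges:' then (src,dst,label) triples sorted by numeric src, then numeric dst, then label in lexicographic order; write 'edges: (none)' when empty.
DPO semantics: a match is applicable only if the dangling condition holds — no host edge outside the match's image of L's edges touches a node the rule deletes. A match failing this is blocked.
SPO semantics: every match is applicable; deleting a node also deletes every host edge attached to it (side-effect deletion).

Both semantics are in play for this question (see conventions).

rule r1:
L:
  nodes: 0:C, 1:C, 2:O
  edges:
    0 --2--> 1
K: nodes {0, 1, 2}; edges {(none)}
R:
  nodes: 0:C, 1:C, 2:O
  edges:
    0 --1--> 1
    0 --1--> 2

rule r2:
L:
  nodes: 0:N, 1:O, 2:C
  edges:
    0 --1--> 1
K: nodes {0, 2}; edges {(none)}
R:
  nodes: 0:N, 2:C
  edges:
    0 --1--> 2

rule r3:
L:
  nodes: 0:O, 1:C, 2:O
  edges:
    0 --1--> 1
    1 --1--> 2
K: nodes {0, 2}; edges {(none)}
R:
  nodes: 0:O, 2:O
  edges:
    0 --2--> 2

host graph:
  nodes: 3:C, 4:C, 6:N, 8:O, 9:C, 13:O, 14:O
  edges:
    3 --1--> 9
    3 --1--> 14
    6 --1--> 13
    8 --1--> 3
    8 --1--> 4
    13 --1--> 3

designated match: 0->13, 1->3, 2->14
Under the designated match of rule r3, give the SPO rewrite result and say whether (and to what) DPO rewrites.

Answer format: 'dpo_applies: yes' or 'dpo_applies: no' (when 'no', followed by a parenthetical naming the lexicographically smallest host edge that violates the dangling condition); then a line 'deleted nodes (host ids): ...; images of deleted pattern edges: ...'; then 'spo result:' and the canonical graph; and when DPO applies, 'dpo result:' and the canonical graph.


dpo_applies: no
(the rule deletes node 3, which keeps host edge (3,9,1) outside the match image — the dangling condition fails, DPO blocks; SPO proceeds and side-deletes such edges)
deleted nodes (host ids): 3; images of deleted pattern edges: (3,14,1); (13,3,1)
spo result:
nodes: 4:C, 6:N, 8:O, 9:C, 13:O, 14:O
edges: (6,13,1); (8,4,1); (13,14,2)


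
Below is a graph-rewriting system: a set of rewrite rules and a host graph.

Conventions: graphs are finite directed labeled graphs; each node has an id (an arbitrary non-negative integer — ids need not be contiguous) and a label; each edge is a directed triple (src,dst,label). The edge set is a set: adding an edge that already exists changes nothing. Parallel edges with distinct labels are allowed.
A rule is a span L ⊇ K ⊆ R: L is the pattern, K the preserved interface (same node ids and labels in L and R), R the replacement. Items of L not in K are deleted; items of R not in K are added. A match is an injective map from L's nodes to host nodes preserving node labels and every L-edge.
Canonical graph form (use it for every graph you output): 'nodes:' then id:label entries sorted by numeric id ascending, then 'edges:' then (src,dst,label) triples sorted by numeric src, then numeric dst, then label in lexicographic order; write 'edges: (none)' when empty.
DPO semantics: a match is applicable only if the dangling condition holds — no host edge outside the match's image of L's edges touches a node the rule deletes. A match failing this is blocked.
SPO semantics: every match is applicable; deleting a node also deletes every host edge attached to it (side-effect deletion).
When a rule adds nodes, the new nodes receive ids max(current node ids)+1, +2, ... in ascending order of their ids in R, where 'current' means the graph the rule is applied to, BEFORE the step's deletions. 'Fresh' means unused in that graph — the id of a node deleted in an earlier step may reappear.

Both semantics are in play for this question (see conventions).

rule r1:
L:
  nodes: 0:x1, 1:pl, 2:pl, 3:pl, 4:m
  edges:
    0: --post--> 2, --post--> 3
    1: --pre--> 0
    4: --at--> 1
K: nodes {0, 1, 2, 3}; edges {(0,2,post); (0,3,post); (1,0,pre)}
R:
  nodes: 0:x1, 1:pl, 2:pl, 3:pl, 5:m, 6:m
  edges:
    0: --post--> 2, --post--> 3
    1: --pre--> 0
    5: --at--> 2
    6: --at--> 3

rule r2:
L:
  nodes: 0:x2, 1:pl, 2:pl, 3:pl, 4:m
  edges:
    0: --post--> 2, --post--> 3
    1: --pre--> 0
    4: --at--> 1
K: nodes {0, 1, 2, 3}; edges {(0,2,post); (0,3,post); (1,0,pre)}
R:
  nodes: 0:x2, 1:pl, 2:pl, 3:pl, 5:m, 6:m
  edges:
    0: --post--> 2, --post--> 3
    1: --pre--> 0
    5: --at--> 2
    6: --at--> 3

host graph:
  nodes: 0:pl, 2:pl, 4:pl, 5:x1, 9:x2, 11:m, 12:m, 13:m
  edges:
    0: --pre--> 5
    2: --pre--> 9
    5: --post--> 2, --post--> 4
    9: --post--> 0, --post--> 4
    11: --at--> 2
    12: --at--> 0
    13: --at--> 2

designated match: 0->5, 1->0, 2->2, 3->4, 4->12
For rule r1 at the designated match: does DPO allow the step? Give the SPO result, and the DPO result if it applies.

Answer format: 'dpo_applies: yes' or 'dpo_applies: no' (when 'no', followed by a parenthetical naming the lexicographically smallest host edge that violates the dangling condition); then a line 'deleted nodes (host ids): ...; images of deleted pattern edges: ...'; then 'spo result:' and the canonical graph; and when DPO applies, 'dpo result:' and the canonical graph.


dpo_applies: yes
deleted nodes (host ids): 12; images of deleted pattern edges: (12,0,at)
spo result:
nodes: 0:pl, 2:pl, 4:pl, 5:x1, 9:x2, 11:m, 13:m, 14:m, 15:m
edges: (0,5,pre); (2,9,pre); (5,2,post); (5,4,post); (9,0,post); (9,4,post); (11,2,at); (13,2,at); (14,2,at); (15,4,at)
dpo result:
nodes: 0:pl, 2:pl, 4:pl, 5:x1, 9:x2, 11:m, 13:m, 14:m, 15:m
edges: (0,5,pre); (2,9,pre); (5,2,post); (5,4,post); (9,0,post); (9,4,post); (11,2,at); (13,2,at); (14,2,at); (15,4,at)


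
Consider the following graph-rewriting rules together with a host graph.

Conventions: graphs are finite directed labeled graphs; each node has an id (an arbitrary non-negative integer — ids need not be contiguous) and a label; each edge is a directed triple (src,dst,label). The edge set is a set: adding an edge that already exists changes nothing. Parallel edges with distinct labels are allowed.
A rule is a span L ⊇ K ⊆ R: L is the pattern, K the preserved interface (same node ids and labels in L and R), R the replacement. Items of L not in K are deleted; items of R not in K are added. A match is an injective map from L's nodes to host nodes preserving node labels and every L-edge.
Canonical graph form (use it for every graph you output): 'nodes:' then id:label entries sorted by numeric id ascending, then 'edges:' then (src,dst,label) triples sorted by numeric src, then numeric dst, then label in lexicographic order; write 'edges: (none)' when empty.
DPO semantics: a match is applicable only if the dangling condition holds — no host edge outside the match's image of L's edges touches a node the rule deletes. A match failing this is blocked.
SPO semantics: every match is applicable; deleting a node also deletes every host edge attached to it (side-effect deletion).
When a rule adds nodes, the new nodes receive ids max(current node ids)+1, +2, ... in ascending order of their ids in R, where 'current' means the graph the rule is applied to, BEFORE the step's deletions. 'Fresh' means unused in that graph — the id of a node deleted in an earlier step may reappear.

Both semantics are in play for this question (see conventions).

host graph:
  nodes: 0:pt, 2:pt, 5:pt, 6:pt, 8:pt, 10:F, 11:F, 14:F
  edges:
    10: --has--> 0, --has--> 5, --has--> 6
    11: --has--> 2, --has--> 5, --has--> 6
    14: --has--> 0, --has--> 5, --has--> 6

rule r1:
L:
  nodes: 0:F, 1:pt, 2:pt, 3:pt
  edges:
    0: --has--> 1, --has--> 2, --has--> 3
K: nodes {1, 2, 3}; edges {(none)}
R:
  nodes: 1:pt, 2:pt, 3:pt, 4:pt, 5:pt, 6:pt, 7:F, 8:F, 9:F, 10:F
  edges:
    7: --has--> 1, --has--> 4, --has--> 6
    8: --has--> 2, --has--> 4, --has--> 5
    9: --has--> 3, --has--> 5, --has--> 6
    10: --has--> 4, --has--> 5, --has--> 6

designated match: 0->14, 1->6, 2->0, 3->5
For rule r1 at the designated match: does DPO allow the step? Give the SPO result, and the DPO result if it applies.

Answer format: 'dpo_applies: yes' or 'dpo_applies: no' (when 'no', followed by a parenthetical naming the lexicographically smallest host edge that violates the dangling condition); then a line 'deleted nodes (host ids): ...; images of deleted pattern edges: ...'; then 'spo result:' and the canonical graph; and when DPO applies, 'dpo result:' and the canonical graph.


dpo_applies: yes
deleted nodes (host ids): 14; images of deleted pattern edges: (14,0,has); (14,5,has); (14,6,has)
spo result:
nodes: 0:pt, 2:pt, 5:pt, 6:pt, 8:pt, 10:F, 11:F, 15:pt, 16:pt, 17:pt, 18:F, 19:F, 20:F, 21:F
edges: (10,0,has); (10,5,has); (10,6,has); (11,2,has); (11,5,has); (11,6,has); (18,6,has); (18,15,has); (18,17,has); (19,0,has); (19,15,has); (19,16,has); (20,5,has); (20,16,has); (20,17,has); (21,15,has); (21,16,has); (21,17,has)
dpo result:
nodes: 0:pt, 2:pt, 5:pt, 6:pt, 8:pt, 10:F, 11:F, 15:pt, 16:pt, 17:pt, 18:F, 19:F, 20:F, 21:F
edges: (10,0,has); (10,5,has); (10,6,has); (11,2,has); (11,5,has); (11,6,has); (18,6,has); (18,15,has); (18,17,has); (19,0,has); (19,15,has); (19,16,has); (20,5,has); (20,16,has); (20,17,has); (21,15,has); (21,16,has); (21,17,has)


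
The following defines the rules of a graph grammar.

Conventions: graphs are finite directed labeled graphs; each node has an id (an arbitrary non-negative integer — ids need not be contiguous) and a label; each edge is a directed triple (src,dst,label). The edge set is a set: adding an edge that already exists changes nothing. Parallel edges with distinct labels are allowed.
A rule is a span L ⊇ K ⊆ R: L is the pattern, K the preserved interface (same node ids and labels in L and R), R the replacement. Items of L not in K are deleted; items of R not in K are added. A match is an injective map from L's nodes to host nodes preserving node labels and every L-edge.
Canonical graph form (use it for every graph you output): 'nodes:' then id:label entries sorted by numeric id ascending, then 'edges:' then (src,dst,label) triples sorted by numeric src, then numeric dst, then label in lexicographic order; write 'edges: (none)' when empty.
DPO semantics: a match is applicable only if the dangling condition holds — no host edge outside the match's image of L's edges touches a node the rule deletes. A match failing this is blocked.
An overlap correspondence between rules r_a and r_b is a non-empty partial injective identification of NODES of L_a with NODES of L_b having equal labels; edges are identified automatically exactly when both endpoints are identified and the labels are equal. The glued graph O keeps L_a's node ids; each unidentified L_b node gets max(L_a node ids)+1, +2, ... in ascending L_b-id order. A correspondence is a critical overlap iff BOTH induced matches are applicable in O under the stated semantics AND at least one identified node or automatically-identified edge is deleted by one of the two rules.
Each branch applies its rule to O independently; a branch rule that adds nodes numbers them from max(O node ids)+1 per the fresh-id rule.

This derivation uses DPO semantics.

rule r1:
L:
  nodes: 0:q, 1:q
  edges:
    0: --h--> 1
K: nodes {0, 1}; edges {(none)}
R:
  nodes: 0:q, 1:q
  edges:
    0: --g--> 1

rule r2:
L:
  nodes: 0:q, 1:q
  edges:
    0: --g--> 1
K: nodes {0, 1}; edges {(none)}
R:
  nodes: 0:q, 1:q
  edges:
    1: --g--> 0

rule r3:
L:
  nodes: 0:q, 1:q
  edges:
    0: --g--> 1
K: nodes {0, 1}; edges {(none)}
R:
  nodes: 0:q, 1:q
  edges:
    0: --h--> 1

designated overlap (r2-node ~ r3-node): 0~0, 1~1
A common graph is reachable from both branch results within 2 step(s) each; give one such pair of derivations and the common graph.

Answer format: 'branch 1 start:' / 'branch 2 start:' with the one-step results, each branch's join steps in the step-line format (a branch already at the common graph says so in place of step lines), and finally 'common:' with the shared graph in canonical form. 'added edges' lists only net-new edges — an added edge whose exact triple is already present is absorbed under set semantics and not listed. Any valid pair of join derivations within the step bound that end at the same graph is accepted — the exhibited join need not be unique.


branch 1 start:
nodes: 0:q, 1:q
edges: (1,0,g)
branch 2 start:
nodes: 0:q, 1:q
edges: (0,1,h)
branch 1 step 1: rule r2; match: 0->1, 1->0; deleted nodes (none); deleted edges (1,0,g); added nodes (none); added edges (0,1,g); result: nodes: 0:q, 1:q edges: (0,1,g)
branch 2 step 1: rule r1; match: 0->0, 1->1; deleted nodes (none); deleted edges (0,1,h); added nodes (none); added edges (0,1,g); result: nodes: 0:q, 1:q edges: (0,1,g)
common:
nodes: 0:q, 1:q
edges: (0,1,g)


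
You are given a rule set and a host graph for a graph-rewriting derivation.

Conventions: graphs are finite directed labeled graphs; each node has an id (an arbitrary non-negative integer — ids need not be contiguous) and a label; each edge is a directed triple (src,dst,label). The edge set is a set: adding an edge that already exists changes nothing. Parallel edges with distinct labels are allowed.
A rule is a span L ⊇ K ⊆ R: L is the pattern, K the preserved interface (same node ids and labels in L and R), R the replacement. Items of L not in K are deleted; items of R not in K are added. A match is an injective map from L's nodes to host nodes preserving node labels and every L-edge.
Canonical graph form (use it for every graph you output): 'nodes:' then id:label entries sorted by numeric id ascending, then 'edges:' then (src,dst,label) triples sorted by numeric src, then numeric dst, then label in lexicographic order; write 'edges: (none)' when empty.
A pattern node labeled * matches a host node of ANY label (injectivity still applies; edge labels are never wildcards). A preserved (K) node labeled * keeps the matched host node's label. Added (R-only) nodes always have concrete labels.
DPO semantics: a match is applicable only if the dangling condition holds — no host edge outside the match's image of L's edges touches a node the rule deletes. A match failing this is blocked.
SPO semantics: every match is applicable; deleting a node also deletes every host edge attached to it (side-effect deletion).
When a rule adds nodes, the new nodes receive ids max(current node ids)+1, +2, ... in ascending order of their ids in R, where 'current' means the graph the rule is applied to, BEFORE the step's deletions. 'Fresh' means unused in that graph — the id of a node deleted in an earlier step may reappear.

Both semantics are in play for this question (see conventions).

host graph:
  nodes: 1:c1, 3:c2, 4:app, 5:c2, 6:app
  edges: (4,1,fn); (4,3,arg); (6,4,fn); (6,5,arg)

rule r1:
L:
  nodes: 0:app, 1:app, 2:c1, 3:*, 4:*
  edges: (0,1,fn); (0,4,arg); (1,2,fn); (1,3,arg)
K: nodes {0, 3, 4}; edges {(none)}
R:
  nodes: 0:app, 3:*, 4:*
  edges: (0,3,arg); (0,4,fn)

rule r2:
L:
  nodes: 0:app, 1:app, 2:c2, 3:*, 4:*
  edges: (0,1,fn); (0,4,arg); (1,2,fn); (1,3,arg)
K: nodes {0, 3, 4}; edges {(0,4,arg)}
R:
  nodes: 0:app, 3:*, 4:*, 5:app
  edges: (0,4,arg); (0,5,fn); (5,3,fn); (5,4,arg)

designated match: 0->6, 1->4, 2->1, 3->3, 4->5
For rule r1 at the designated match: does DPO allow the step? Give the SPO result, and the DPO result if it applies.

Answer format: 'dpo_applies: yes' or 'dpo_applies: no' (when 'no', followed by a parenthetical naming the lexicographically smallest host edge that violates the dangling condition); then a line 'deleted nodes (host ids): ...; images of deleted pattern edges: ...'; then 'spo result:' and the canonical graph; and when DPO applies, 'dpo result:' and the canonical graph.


dpo_applies: yes
deleted nodes (host ids): 1, 4; images of deleted pattern edges: (4,1,fn); (4,3,arg); (6,4,fn); (6,5,arg)
spo result:
nodes: 3:c2, 5:c2, 6:app
edges: (6,3,arg); (6,5,fn)
dpo result:
nodes: 3:c2, 5:c2, 6:app
edges: (6,3,arg); (6,5,fn)


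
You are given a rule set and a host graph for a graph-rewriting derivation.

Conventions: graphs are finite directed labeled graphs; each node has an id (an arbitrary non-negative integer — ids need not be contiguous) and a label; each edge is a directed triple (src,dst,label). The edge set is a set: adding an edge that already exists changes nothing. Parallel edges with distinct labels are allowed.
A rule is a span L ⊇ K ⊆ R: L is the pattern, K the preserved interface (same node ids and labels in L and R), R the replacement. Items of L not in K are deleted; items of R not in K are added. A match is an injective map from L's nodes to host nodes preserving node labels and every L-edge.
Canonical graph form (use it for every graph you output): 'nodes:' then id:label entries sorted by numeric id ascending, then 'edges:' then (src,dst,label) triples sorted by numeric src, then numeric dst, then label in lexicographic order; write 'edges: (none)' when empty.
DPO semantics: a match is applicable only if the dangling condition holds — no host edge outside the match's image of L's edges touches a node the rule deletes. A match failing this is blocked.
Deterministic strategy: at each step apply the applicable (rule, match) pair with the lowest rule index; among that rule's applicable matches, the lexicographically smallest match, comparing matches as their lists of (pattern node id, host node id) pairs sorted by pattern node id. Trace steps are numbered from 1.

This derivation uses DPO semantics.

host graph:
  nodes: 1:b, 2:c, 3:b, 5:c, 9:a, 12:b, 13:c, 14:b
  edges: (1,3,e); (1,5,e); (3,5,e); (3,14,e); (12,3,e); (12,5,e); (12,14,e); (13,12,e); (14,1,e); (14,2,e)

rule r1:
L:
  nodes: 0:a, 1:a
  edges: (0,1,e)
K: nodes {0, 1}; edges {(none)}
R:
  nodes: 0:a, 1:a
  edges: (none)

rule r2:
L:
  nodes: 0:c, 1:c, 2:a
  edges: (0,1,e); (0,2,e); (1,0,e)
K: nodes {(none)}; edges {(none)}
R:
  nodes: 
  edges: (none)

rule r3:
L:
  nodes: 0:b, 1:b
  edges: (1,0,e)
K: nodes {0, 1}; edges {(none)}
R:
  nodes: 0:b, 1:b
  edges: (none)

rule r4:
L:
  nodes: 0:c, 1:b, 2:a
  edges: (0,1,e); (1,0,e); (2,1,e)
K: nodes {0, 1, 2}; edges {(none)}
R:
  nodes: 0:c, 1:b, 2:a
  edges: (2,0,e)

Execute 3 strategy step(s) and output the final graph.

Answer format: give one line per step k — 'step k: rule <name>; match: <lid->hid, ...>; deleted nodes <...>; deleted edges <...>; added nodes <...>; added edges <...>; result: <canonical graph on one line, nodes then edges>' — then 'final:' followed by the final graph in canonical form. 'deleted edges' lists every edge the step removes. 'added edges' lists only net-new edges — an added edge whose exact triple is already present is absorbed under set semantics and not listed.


step 1: rule r3; match: 0->1, 1->14; deleted nodes (none); deleted edges (14,1,e); added nodes (none); added edges (none); result: nodes: 1:b, 2:c, 3:b, 5:c, 9:a, 12:b, 13:c, 14:b edges: (1,3,e); (1,5,e); (3,5,e); (3,14,e); (12,3,e); (12,5,e); (12,14,e); (13,12,e); (14,2,e)
step 2: rule r3; match: 0->3, 1->1; deleted nodes (none); deleted edges (1,3,e); added nodes (none); added edges (none); result: nodes: 1:b, 2:c, 3:b, 5:c, 9:a, 12:b, 13:c, 14:b edges: (1,5,e); (3,5,e); (3,14,e); (12,3,e); (12,5,e); (12,14,e); (13,12,e); (14,2,e)
step 3: rule r3; match: 0->3, 1->12; deleted nodes (none); deleted edges (12,3,e); added nodes (none); added edges (none); result: nodes: 1:b, 2:c, 3:b, 5:c, 9:a, 12:b, 13:c, 14:b edges: (1,5,e); (3,5,e); (3,14,e); (12,5,e); (12,14,e); (13,12,e); (14,2,e)
final:
nodes: 1:b, 2:c, 3:b, 5:c, 9:a, 12:b, 13:c, 14:b
edges: (1,5,e); (3,5,e); (3,14,e); (12,5,e); (12,14,e); (13,12,e); (14,2,e)


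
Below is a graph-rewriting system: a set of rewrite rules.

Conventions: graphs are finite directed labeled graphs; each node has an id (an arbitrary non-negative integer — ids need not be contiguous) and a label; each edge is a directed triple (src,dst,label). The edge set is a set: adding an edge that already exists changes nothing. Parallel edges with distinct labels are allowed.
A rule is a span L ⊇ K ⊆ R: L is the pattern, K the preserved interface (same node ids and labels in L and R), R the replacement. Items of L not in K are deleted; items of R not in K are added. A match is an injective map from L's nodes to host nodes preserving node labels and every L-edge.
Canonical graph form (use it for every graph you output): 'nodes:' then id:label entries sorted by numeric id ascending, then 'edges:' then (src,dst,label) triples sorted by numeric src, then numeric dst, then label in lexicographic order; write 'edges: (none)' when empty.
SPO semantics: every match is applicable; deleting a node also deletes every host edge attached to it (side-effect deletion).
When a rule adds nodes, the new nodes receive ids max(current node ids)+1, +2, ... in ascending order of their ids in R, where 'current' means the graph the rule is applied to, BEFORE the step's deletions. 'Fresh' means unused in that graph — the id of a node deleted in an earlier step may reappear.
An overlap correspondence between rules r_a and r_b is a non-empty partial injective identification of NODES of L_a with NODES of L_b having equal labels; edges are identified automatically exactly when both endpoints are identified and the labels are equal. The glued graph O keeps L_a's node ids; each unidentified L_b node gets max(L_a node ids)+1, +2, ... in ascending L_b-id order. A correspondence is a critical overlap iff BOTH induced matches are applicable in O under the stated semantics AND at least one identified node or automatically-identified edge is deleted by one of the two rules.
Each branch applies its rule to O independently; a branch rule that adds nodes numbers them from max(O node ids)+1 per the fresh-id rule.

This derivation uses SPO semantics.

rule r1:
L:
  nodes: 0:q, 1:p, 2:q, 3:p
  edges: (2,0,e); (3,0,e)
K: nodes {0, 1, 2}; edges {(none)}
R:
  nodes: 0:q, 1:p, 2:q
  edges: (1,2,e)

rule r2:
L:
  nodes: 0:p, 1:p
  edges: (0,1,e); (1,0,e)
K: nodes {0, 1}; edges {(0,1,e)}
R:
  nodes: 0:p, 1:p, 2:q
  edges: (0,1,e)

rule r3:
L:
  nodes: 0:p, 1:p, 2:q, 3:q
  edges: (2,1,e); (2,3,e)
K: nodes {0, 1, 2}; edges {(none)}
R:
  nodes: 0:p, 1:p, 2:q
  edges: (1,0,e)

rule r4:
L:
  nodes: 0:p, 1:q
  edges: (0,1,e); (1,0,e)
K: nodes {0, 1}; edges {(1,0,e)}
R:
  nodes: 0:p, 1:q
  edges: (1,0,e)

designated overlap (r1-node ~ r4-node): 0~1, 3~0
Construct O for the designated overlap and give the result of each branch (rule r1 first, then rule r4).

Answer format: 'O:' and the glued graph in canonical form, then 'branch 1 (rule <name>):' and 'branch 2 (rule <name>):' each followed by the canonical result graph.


O:
nodes: 0:q, 1:p, 2:q, 3:p
edges: (0,3,e); (2,0,e); (3,0,e)
branch 1 (rule r1):
nodes: 0:q, 1:p, 2:q
edges: (1,2,e)
branch 2 (rule r4):
nodes: 0:q, 1:p, 2:q, 3:p
edges: (0,3,e); (2,0,e)


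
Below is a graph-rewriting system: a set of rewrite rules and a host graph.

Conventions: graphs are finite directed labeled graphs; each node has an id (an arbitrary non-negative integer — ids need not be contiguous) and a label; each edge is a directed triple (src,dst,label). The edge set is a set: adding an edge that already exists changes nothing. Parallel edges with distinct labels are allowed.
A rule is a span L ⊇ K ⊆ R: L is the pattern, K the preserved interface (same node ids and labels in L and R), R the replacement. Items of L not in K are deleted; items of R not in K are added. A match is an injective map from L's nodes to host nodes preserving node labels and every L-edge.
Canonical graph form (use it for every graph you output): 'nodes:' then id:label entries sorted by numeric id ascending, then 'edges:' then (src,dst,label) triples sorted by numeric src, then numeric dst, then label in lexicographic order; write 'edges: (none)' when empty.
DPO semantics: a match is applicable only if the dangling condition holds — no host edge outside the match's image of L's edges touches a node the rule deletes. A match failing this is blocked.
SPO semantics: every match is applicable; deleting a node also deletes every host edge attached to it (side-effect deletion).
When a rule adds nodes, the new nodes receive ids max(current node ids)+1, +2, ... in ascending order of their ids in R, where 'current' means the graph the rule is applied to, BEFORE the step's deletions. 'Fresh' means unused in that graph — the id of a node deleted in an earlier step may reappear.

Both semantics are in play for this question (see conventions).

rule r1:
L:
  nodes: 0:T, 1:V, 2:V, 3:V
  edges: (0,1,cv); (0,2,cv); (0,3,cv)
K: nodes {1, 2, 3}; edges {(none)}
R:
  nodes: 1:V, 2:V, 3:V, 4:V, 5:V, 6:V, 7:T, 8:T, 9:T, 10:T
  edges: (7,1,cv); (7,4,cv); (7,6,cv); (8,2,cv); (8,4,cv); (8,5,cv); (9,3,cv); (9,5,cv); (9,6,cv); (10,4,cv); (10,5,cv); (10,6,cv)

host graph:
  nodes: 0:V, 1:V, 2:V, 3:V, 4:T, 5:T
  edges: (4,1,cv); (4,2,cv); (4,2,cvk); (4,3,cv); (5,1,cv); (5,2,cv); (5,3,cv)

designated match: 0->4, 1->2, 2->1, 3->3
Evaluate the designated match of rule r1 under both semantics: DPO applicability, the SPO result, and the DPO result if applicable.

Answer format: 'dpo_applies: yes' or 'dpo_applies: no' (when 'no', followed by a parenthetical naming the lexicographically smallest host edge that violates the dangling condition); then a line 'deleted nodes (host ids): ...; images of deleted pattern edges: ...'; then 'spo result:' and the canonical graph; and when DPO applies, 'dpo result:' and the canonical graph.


dpo_applies: no
(the rule deletes node 4, which keeps host edge (4,2,cvk) outside the match image — the dangling condition fails, DPO blocks; SPO proceeds and side-deletes such edges)
deleted nodes (host ids): 4; images of deleted pattern edges: (4,1,cv); (4,2,cv); (4,3,cv)
spo result:
nodes: 0:V, 1:V, 2:V, 3:V, 5:T, 6:V, 7:V, 8:V, 9:T, 10:T, 11:T, 12:T
edges: (5,1,cv); (5,2,cv); (5,3,cv); (9,2,cv); (9,6,cv); (9,8,cv); (10,1,cv); (10,6,cv); (10,7,cv); (11,3,cv); (11,7,cv); (11,8,cv); (12,6,cv); (12,7,cv); (12,8,cv)


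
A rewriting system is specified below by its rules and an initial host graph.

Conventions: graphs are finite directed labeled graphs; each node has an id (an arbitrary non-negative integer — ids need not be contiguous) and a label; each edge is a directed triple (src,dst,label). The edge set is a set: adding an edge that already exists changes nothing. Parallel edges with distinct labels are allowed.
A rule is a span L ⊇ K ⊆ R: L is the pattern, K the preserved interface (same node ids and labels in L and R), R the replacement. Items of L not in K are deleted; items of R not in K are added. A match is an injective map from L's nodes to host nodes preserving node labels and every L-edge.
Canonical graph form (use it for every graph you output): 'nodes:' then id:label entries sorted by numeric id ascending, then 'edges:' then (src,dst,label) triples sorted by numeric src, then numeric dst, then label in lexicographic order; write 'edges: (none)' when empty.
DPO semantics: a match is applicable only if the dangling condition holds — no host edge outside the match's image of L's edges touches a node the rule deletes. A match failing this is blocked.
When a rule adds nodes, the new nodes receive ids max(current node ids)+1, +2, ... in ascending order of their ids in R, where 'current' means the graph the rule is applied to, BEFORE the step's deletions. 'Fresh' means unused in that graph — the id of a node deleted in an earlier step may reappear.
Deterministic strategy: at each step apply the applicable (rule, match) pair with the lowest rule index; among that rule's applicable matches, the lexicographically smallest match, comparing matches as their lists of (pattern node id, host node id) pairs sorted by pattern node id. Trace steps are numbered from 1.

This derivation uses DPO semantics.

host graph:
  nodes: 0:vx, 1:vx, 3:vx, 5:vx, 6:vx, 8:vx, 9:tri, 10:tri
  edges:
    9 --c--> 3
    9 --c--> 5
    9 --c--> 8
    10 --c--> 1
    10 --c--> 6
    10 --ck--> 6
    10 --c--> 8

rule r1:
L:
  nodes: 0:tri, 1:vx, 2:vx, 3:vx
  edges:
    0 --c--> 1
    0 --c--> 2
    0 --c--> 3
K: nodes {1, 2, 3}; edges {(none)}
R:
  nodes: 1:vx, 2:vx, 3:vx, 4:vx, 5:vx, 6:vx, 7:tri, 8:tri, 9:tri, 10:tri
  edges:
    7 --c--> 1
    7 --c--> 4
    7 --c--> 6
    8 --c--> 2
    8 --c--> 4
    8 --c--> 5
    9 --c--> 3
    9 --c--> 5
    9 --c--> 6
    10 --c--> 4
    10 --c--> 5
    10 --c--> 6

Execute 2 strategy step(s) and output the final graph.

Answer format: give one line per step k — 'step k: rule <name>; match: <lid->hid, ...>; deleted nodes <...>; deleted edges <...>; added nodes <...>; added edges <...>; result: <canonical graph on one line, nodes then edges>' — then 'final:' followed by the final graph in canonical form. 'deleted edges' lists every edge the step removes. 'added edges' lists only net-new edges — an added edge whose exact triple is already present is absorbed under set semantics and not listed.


step 1: rule r1; match: 0->9, 1->3, 2->5, 3->8; deleted nodes 9; deleted edges (9,3,c); (9,5,c); (9,8,c); added nodes 11, 12, 13, 14, 15, 16, 17; added edges (14,3,c); (14,11,c); (14,13,c); (15,5,c); (15,11,c); (15,12,c); (16,8,c); (16,12,c); (16,13,c); (17,11,c); (17,12,c); (17,13,c); result: nodes: 0:vx, 1:vx, 3:vx, 5:vx, 6:vx, 8:vx, 10:tri, 11:vx, 12:vx, 13:vx, 14:tri, 15:tri, 16:tri, 17:tri edges: (10,1,c); (10,6,c); (10,6,ck); (10,8,c); (14,3,c); (14,11,c); (14,13,c); (15,5,c); (15,11,c); (15,12,c); (16,8,c); (16,12,c); (16,13,c); (17,11,c); (17,12,c); (17,13,c)
step 2: rule r1; match: 0->14, 1->3, 2->11, 3->13; deleted nodes 14; deleted edges (14,3,c); (14,11,c); (14,13,c); added nodes 18, 19, 20, 21, 22, 23, 24; added edges (21,3,c); (21,18,c); (21,20,c); (22,11,c); (22,18,c); (22,19,c); (23,13,c); (23,19,c); (23,20,c); (24,18,c); (24,19,c); (24,20,c); result: nodes: 0:vx, 1:vx, 3:vx, 5:vx, 6:vx, 8:vx, 10:tri, 11:vx, 12:vx, 13:vx, 15:tri, 16:tri, 17:tri, 18:vx, 19:vx, 20:vx, 21:tri, 22:tri, 23:tri, 24:tri edges: (10,1,c); (10,6,c); (10,6,ck); (10,8,c); (15,5,c); (15,11,c); (15,12,c); (16,8,c); (16,12,c); (16,13,c); (17,11,c); (17,12,c); (17,13,c); (21,3,c); (21,18,c); (21,20,c); (22,11,c); (22,18,c); (22,19,c); (23,13,c); (23,19,c); (23,20,c); (24,18,c); (24,19,c); (24,20,c)
final:
nodes: 0:vx, 1:vx, 3:vx, 5:vx, 6:vx, 8:vx, 10:tri, 11:vx, 12:vx, 13:vx, 15:tri, 16:tri, 17:tri, 18:vx, 19:vx, 20:vx, 21:tri, 22:tri, 23:tri, 24:tri
edges: (10,1,c); (10,6,c); (10,6,ck); (10,8,c); (15,5,c); (15,11,c); (15,12,c); (16,8,c); (16,12,c); (16,13,c); (17,11,c); (17,12,c); (17,13,c); (21,3,c); (21,18,c); (21,20,c); (22,11,c); (22,18,c); (22,19,c); (23,13,c); (23,19,c); (23,20,c); (24,18,c); (24,19,c); (24,20,c)


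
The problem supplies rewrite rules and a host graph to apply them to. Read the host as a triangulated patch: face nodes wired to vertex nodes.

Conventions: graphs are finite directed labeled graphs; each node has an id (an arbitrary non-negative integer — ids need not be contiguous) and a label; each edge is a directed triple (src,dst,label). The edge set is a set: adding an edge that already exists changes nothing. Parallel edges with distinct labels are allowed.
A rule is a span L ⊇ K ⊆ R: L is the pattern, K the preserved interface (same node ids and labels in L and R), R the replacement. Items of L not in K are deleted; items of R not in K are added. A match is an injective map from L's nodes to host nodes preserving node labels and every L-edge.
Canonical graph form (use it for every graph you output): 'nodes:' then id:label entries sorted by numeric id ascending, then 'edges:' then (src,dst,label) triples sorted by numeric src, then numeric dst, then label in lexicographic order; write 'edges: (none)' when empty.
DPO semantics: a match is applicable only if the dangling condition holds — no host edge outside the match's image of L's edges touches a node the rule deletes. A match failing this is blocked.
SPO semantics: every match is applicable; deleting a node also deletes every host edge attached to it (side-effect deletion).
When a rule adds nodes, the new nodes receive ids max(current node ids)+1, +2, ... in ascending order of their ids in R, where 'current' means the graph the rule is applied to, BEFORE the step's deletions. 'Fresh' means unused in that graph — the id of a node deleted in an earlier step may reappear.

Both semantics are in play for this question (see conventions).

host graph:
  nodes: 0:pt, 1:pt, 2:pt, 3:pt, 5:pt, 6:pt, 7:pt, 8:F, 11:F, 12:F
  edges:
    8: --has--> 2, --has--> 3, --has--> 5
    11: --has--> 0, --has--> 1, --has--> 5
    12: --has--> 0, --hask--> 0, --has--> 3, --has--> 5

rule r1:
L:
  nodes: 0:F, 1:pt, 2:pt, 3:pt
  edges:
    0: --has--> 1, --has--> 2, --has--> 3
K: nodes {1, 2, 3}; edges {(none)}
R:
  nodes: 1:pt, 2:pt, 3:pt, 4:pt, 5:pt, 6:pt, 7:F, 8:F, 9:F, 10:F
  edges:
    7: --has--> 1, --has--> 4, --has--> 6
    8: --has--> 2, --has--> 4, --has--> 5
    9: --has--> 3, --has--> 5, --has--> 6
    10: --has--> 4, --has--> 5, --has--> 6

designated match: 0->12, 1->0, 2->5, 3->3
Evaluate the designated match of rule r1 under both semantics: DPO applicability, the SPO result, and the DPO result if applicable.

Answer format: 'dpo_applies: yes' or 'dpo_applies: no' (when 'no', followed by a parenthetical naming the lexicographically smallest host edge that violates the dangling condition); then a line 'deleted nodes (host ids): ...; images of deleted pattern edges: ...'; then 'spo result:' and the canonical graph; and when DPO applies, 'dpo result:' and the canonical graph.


dpo_applies: no
(the rule deletes node 12, which keeps host edge (12,0,hask) outside the match image — the dangling condition fails, DPO blocks; SPO proceeds and side-deletes such edges)
deleted nodes (host ids): 12; images of deleted pattern edges: (12,0,has); (12,3,has); (12,5,has)
spo result:
nodes: 0:pt, 1:pt, 2:pt, 3:pt, 5:pt, 6:pt, 7:pt, 8:F, 11:F, 13:pt, 14:pt, 15:pt, 16:F, 17:F, 18:F, 19:F
edges: (8,2,has); (8,3,has); (8,5,has); (11,0,has); (11,1,has); (11,5,has); (16,0,has); (16,13,has); (16,15,has); (17,5,has); (17,13,has); (17,14,has); (18,3,has); (18,14,has); (18,15,has); (19,13,has); (19,14,has); (19,15,has)


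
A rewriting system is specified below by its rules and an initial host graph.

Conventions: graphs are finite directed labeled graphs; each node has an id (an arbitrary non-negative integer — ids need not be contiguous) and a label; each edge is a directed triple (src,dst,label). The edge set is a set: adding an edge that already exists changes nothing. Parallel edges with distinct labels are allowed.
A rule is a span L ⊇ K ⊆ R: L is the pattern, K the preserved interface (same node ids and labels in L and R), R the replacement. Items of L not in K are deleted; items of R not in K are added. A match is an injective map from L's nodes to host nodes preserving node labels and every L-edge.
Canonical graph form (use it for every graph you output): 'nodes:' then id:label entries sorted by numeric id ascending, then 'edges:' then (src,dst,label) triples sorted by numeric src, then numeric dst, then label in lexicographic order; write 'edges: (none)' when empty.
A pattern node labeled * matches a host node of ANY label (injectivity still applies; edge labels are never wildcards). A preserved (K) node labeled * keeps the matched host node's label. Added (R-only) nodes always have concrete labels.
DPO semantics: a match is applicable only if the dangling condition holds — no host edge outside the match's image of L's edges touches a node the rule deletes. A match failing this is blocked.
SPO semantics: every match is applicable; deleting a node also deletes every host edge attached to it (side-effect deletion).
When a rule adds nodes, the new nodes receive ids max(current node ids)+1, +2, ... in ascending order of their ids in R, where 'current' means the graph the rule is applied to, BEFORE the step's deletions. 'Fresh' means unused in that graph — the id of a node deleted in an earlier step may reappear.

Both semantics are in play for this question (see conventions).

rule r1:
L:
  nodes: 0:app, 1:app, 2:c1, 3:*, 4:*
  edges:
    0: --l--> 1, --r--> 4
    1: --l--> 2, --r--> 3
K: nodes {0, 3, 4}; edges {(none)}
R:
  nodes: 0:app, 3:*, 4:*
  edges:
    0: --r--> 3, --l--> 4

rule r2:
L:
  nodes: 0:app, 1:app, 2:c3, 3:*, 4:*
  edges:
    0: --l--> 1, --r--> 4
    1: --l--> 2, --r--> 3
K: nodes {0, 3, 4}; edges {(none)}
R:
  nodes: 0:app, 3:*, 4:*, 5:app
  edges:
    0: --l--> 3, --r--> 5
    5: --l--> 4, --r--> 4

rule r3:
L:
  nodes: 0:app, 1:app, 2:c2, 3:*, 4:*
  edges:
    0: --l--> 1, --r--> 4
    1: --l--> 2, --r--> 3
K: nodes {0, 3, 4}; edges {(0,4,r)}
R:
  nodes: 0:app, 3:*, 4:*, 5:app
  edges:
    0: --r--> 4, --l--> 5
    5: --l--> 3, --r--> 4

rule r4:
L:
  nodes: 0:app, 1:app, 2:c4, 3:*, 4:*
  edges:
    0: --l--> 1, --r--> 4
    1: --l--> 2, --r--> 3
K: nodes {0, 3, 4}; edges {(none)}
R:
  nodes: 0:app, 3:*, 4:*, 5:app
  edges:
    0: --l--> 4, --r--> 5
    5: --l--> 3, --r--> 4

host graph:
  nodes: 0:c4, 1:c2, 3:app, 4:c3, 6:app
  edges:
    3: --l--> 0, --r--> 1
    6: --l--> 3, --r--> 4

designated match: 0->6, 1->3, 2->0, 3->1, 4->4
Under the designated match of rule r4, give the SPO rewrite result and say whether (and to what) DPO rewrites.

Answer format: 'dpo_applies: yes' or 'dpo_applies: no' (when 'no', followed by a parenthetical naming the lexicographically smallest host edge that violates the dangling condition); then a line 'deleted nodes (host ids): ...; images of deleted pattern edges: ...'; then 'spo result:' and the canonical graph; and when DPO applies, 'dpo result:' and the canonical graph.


dpo_applies: yes
deleted nodes (host ids): 0, 3; images of deleted pattern edges: (3,0,l); (3,1,r); (6,3,l); (6,4,r)
spo result:
nodes: 1:c2, 4:c3, 6:app, 7:app
edges: (6,4,l); (6,7,r); (7,1,l); (7,4,r)
dpo result:
nodes: 1:c2, 4:c3, 6:app, 7:app
edges: (6,4,l); (6,7,r); (7,1,l); (7,4,r)


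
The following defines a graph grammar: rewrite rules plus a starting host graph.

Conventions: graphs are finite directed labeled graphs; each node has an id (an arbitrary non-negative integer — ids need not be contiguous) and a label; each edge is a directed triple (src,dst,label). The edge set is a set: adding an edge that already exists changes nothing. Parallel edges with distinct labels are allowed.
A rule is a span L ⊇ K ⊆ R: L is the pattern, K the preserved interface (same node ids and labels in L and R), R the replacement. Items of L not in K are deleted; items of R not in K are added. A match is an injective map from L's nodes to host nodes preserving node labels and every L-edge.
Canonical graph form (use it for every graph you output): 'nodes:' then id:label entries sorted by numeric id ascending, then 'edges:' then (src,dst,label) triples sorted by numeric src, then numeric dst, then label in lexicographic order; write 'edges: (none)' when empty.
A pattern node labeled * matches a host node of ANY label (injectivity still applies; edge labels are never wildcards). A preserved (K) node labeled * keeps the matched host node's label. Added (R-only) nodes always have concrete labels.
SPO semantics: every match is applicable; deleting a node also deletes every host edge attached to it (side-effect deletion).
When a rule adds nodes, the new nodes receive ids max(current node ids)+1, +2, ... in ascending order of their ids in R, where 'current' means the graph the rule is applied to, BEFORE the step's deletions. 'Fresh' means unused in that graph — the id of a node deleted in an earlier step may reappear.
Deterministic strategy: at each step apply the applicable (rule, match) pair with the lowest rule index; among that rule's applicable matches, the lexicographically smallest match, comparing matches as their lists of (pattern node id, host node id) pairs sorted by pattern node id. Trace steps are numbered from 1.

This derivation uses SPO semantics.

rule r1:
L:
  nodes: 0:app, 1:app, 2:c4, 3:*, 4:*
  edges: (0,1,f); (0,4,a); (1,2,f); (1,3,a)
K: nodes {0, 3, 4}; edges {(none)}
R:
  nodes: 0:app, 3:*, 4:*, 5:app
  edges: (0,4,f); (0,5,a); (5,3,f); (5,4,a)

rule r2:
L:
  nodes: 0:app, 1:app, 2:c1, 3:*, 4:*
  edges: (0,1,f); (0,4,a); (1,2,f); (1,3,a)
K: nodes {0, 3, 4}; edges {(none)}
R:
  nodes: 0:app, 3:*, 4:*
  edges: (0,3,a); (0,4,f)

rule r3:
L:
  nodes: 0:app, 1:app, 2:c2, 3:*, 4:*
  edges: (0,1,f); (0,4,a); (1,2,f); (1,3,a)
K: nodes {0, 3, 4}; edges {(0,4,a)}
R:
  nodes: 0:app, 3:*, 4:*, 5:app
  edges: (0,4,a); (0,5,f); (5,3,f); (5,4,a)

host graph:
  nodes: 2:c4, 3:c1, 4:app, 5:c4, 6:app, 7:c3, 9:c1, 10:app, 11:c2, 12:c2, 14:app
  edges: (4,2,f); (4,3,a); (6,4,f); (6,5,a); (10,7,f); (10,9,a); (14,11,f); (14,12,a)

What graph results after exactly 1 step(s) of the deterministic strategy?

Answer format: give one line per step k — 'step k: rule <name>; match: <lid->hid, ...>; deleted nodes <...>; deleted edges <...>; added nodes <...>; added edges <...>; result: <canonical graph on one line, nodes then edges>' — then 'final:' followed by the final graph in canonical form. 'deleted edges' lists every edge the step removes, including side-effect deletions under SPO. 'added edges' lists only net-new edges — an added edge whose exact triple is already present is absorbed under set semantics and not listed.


step 1: rule r1; match: 0->6, 1->4, 2->2, 3->3, 4->5; deleted nodes 2, 4; deleted edges (4,2,f); (4,3,a); (6,4,f); (6,5,a); added nodes 15; added edges (6,5,f); (6,15,a); (15,3,f); (15,5,a); result: nodes: 3:c1, 5:c4, 6:app, 7:c3, 9:c1, 10:app, 11:c2, 12:c2, 14:app, 15:app edges: (6,5,f); (6,15,a); (10,7,f); (10,9,a); (14,11,f); (14,12,a); (15,3,f); (15,5,a)
final:
nodes: 3:c1, 5:c4, 6:app, 7:c3, 9:c1, 10:app, 11:c2, 12:c2, 14:app, 15:app
edges: (6,5,f); (6,15,a); (10,7,f); (10,9,a); (14,11,f); (14,12,a); (15,3,f); (15,5,a)
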